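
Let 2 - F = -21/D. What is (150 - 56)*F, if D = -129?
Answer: 7426/43 ≈ 172.70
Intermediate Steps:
F = 79/43 (F = 2 - (-21)/(-129) = 2 - (-21)*(-1)/129 = 2 - 1*7/43 = 2 - 7/43 = 79/43 ≈ 1.8372)
(150 - 56)*F = (150 - 56)*(79/43) = 94*(79/43) = 7426/43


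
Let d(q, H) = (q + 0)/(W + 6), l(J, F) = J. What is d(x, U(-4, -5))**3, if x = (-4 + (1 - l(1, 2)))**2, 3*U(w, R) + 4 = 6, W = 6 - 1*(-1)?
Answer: 4096/2197 ≈ 1.8644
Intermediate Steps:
W = 7 (W = 6 + 1 = 7)
U(w, R) = 2/3 (U(w, R) = -4/3 + (1/3)*6 = -4/3 + 2 = 2/3)
x = 16 (x = (-4 + (1 - 1*1))**2 = (-4 + (1 - 1))**2 = (-4 + 0)**2 = (-4)**2 = 16)
d(q, H) = q/13 (d(q, H) = (q + 0)/(7 + 6) = q/13)
d(x, U(-4, -5))**3 = ((1/13)*16)**3 = (16/13)**3 = 4096/2197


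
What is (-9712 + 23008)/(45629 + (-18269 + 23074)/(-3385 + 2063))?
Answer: 17577312/60316733 ≈ 0.29142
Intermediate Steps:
(-9712 + 23008)/(45629 + (-18269 + 23074)/(-3385 + 2063)) = 13296/(45629 + 4805/(-1322)) = 13296/(45629 + 4805*(-1/1322)) = 13296/(45629 - 4805/1322) = 13296/(60316733/1322) = 13296*(1322/60316733) = 17577312/60316733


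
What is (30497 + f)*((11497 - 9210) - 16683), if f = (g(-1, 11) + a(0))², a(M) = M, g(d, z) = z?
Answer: -440776728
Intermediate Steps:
f = 121 (f = (11 + 0)² = 11² = 121)
(30497 + f)*((11497 - 9210) - 16683) = (30497 + 121)*((11497 - 9210) - 16683) = 30618*(2287 - 16683) = 30618*(-14396) = -440776728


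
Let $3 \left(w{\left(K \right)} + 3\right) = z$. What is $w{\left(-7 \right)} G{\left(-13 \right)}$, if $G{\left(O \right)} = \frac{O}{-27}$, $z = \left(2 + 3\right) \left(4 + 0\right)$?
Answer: $\frac{143}{81} \approx 1.7654$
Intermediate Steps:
$z = 20$ ($z = 5 \cdot 4 = 20$)
$G{\left(O \right)} = - \frac{O}{27}$ ($G{\left(O \right)} = O \left(- \frac{1}{27}\right) = - \frac{O}{27}$)
$w{\left(K \right)} = \frac{11}{3}$ ($w{\left(K \right)} = -3 + \frac{1}{3} \cdot 20 = -3 + \frac{20}{3} = \frac{11}{3}$)
$w{\left(-7 \right)} G{\left(-13 \right)} = \frac{11 \left(\left(- \frac{1}{27}\right) \left(-13\right)\right)}{3} = \frac{11}{3} \cdot \frac{13}{27} = \frac{143}{81}$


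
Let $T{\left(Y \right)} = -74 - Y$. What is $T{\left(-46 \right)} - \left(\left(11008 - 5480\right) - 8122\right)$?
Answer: $2566$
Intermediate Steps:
$T{\left(-46 \right)} - \left(\left(11008 - 5480\right) - 8122\right) = \left(-74 - -46\right) - \left(\left(11008 - 5480\right) - 8122\right) = \left(-74 + 46\right) - \left(\left(11008 - 5480\right) - 8122\right) = -28 - \left(5528 - 8122\right) = -28 - -2594 = -28 + 2594 = 2566$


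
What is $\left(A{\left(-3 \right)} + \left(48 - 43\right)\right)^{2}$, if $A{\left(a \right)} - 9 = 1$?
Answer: $225$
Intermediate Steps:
$A{\left(a \right)} = 10$ ($A{\left(a \right)} = 9 + 1 = 10$)
$\left(A{\left(-3 \right)} + \left(48 - 43\right)\right)^{2} = \left(10 + \left(48 - 43\right)\right)^{2} = \left(10 + 5\right)^{2} = 15^{2} = 225$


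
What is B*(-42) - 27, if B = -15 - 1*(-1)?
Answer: 561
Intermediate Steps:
B = -14 (B = -15 + 1 = -14)
B*(-42) - 27 = -14*(-42) - 27 = 588 - 27 = 561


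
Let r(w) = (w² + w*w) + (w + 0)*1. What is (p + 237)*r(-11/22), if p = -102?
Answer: 0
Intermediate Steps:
r(w) = w + 2*w² (r(w) = (w² + w²) + w*1 = 2*w² + w = w + 2*w²)
(p + 237)*r(-11/22) = (-102 + 237)*((-11/22)*(1 + 2*(-11/22))) = 135*((-11*1/22)*(1 + 2*(-11*1/22))) = 135*(-(1 + 2*(-½))/2) = 135*(-(1 - 1)/2) = 135*(-½*0) = 135*0 = 0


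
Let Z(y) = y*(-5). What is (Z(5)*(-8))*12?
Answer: 2400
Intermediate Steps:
Z(y) = -5*y
(Z(5)*(-8))*12 = (-5*5*(-8))*12 = -25*(-8)*12 = 200*12 = 2400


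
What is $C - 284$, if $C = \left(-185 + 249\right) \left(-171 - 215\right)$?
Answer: $-24988$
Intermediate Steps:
$C = -24704$ ($C = 64 \left(-386\right) = -24704$)
$C - 284 = -24704 - 284 = -24988$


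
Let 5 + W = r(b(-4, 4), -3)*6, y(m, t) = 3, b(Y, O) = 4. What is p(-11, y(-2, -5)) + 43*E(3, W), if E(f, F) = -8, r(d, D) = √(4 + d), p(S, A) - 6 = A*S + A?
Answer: -368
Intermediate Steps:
p(S, A) = 6 + A + A*S (p(S, A) = 6 + (A*S + A) = 6 + (A + A*S) = 6 + A + A*S)
W = -5 + 12*√2 (W = -5 + √(4 + 4)*6 = -5 + √8*6 = -5 + (2*√2)*6 = -5 + 12*√2 ≈ 11.971)
p(-11, y(-2, -5)) + 43*E(3, W) = (6 + 3 + 3*(-11)) + 43*(-8) = (6 + 3 - 33) - 344 = -24 - 344 = -368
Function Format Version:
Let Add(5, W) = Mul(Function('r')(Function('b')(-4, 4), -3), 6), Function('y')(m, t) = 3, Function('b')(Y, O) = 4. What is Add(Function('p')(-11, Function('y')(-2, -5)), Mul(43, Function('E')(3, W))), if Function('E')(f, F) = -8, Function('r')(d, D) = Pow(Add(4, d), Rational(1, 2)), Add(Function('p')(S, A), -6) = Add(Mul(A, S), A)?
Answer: -368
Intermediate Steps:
Function('p')(S, A) = Add(6, A, Mul(A, S)) (Function('p')(S, A) = Add(6, Add(Mul(A, S), A)) = Add(6, Add(A, Mul(A, S))) = Add(6, A, Mul(A, S)))
W = Add(-5, Mul(12, Pow(2, Rational(1, 2)))) (W = Add(-5, Mul(Pow(Add(4, 4), Rational(1, 2)), 6)) = Add(-5, Mul(Pow(8, Rational(1, 2)), 6)) = Add(-5, Mul(Mul(2, Pow(2, Rational(1, 2))), 6)) = Add(-5, Mul(12, Pow(2, Rational(1, 2)))) ≈ 11.971)
Add(Function('p')(-11, Function('y')(-2, -5)), Mul(43, Function('E')(3, W))) = Add(Add(6, 3, Mul(3, -11)), Mul(43, -8)) = Add(Add(6, 3, -33), -344) = Add(-24, -344) = -368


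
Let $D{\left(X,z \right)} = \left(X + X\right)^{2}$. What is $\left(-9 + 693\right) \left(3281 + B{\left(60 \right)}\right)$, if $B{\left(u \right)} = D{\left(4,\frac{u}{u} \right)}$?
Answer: $2287980$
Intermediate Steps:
$D{\left(X,z \right)} = 4 X^{2}$ ($D{\left(X,z \right)} = \left(2 X\right)^{2} = 4 X^{2}$)
$B{\left(u \right)} = 64$ ($B{\left(u \right)} = 4 \cdot 4^{2} = 4 \cdot 16 = 64$)
$\left(-9 + 693\right) \left(3281 + B{\left(60 \right)}\right) = \left(-9 + 693\right) \left(3281 + 64\right) = 684 \cdot 3345 = 2287980$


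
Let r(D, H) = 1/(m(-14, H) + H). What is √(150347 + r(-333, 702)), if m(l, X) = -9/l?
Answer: √1616507054129/3279 ≈ 387.75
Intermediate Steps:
r(D, H) = 1/(9/14 + H) (r(D, H) = 1/(-9/(-14) + H) = 1/(-9*(-1/14) + H) = 1/(9/14 + H))
√(150347 + r(-333, 702)) = √(150347 + 14/(9 + 14*702)) = √(150347 + 14/(9 + 9828)) = √(150347 + 14/9837) = √(1478963453/9837) = √1616507054129/3279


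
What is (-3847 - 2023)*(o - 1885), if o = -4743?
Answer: 38906360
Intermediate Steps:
(-3847 - 2023)*(o - 1885) = (-3847 - 2023)*(-4743 - 1885) = -5870*(-6628) = 38906360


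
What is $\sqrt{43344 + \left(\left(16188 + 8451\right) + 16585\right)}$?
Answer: $62 \sqrt{22} \approx 290.81$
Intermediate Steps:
$\sqrt{43344 + \left(\left(16188 + 8451\right) + 16585\right)} = \sqrt{43344 + \left(24639 + 16585\right)} = \sqrt{43344 + 41224} = \sqrt{84568} = 62 \sqrt{22}$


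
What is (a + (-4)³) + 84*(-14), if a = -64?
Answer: -1304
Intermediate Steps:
(a + (-4)³) + 84*(-14) = (-64 + (-4)³) + 84*(-14) = (-64 - 64) - 1176 = -128 - 1176 = -1304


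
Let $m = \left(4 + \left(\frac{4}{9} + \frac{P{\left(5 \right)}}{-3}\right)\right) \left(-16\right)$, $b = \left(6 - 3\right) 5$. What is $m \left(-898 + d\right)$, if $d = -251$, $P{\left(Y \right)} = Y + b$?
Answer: $- \frac{122560}{3} \approx -40853.0$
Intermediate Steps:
$b = 15$ ($b = 3 \cdot 5 = 15$)
$P{\left(Y \right)} = 15 + Y$ ($P{\left(Y \right)} = Y + 15 = 15 + Y$)
$m = \frac{320}{9}$ ($m = \left(4 + \left(\frac{4}{9} + \frac{15 + 5}{-3}\right)\right) \left(-16\right) = \left(4 + \left(4 \cdot \frac{1}{9} + 20 \left(- \frac{1}{3}\right)\right)\right) \left(-16\right) = \left(4 + \left(\frac{4}{9} - \frac{20}{3}\right)\right) \left(-16\right) = \left(4 - \frac{56}{9}\right) \left(-16\right) = \left(- \frac{20}{9}\right) \left(-16\right) = \frac{320}{9} \approx 35.556$)
$m \left(-898 + d\right) = \frac{320 \left(-898 - 251\right)}{9} = \frac{320}{9} \left(-1149\right) = - \frac{122560}{3}$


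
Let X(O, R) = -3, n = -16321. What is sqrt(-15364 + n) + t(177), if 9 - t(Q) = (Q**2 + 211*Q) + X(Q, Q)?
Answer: -68664 + I*sqrt(31685) ≈ -68664.0 + 178.0*I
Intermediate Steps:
t(Q) = 12 - Q**2 - 211*Q (t(Q) = 9 - ((Q**2 + 211*Q) - 3) = 9 - (-3 + Q**2 + 211*Q) = 9 + (3 - Q**2 - 211*Q) = 12 - Q**2 - 211*Q)
sqrt(-15364 + n) + t(177) = sqrt(-15364 - 16321) + (12 - 1*177**2 - 211*177) = sqrt(-31685) + (12 - 1*31329 - 37347) = I*sqrt(31685) + (12 - 31329 - 37347) = I*sqrt(31685) - 68664 = -68664 + I*sqrt(31685)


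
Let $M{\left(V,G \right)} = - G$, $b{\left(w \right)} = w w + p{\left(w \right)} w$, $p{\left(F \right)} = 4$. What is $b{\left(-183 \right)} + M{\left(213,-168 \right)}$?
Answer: $32925$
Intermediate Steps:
$b{\left(w \right)} = w^{2} + 4 w$ ($b{\left(w \right)} = w w + 4 w = w^{2} + 4 w$)
$b{\left(-183 \right)} + M{\left(213,-168 \right)} = - 183 \left(4 - 183\right) - -168 = \left(-183\right) \left(-179\right) + 168 = 32757 + 168 = 32925$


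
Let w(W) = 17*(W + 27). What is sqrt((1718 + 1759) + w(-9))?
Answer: sqrt(3783) ≈ 61.506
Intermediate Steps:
w(W) = 459 + 17*W (w(W) = 17*(27 + W) = 459 + 17*W)
sqrt((1718 + 1759) + w(-9)) = sqrt((1718 + 1759) + (459 + 17*(-9))) = sqrt(3477 + (459 - 153)) = sqrt(3477 + 306) = sqrt(3783)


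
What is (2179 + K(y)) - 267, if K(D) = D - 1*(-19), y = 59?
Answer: 1990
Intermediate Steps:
K(D) = 19 + D (K(D) = D + 19 = 19 + D)
(2179 + K(y)) - 267 = (2179 + (19 + 59)) - 267 = (2179 + 78) - 267 = 2257 - 267 = 1990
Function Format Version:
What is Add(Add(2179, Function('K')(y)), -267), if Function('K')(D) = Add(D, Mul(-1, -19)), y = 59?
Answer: 1990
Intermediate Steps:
Function('K')(D) = Add(19, D) (Function('K')(D) = Add(D, 19) = Add(19, D))
Add(Add(2179, Function('K')(y)), -267) = Add(Add(2179, Add(19, 59)), -267) = Add(Add(2179, 78), -267) = Add(2257, -267) = 1990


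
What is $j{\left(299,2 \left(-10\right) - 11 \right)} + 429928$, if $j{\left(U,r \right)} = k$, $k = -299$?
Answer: $429629$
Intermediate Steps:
$j{\left(U,r \right)} = -299$
$j{\left(299,2 \left(-10\right) - 11 \right)} + 429928 = -299 + 429928 = 429629$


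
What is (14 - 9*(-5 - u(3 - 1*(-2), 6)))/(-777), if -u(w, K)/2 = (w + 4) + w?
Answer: 193/777 ≈ 0.24839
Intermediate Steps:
u(w, K) = -8 - 4*w (u(w, K) = -2*((w + 4) + w) = -2*((4 + w) + w) = -2*(4 + 2*w) = -8 - 4*w)
(14 - 9*(-5 - u(3 - 1*(-2), 6)))/(-777) = (14 - 9*(-5 - (-8 - 4*(3 - 1*(-2)))))/(-777) = (14 - 9*(-5 - (-8 - 4*(3 + 2))))*(-1/777) = (14 - 9*(-5 - (-8 - 4*5)))*(-1/777) = (14 - 9*(-5 - (-8 - 20)))*(-1/777) = (14 - 9*(-5 - 1*(-28)))*(-1/777) = (14 - 9*(-5 + 28))*(-1/777) = (14 - 9*23)*(-1/777) = (14 - 207)*(-1/777) = -193*(-1/777) = 193/777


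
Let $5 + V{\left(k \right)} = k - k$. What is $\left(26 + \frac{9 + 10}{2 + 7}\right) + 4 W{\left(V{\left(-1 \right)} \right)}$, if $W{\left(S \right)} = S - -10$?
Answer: $\frac{433}{9} \approx 48.111$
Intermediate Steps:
$V{\left(k \right)} = -5$ ($V{\left(k \right)} = -5 + \left(k - k\right) = -5 + 0 = -5$)
$W{\left(S \right)} = 10 + S$ ($W{\left(S \right)} = S + 10 = 10 + S$)
$\left(26 + \frac{9 + 10}{2 + 7}\right) + 4 W{\left(V{\left(-1 \right)} \right)} = \left(26 + \frac{9 + 10}{2 + 7}\right) + 4 \left(10 - 5\right) = \left(26 + \frac{19}{9}\right) + 4 \cdot 5 = \left(26 + 19 \cdot \frac{1}{9}\right) + 20 = \left(26 + \frac{19}{9}\right) + 20 = \frac{253}{9} + 20 = \frac{433}{9}$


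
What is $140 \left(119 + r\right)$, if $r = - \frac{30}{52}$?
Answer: $\frac{215530}{13} \approx 16579.0$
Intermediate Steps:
$r = - \frac{15}{26}$ ($r = \left(-30\right) \frac{1}{52} = - \frac{15}{26} \approx -0.57692$)
$140 \left(119 + r\right) = 140 \left(119 - \frac{15}{26}\right) = 140 \cdot \frac{3079}{26} = \frac{215530}{13}$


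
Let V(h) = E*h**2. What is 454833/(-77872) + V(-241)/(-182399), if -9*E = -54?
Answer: -110098386159/14203774928 ≈ -7.7513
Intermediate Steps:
E = 6 (E = -1/9*(-54) = 6)
V(h) = 6*h**2
454833/(-77872) + V(-241)/(-182399) = 454833/(-77872) + (6*(-241)**2)/(-182399) = 454833*(-1/77872) + (6*58081)*(-1/182399) = -454833/77872 + 348486*(-1/182399) = -454833/77872 - 348486/182399 = -110098386159/14203774928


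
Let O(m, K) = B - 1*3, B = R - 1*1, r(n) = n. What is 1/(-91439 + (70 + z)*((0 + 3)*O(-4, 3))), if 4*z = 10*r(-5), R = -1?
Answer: -2/184603 ≈ -1.0834e-5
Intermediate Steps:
B = -2 (B = -1 - 1*1 = -1 - 1 = -2)
z = -25/2 (z = (10*(-5))/4 = (¼)*(-50) = -25/2 ≈ -12.500)
O(m, K) = -5 (O(m, K) = -2 - 1*3 = -2 - 3 = -5)
1/(-91439 + (70 + z)*((0 + 3)*O(-4, 3))) = 1/(-91439 + (70 - 25/2)*((0 + 3)*(-5))) = 1/(-91439 + 115*(3*(-5))/2) = 1/(-91439 + (115/2)*(-15)) = 1/(-91439 - 1725/2) = 1/(-184603/2) = -2/184603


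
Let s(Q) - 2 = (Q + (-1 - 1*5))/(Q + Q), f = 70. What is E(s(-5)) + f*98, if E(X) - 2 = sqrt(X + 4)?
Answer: 6862 + sqrt(710)/10 ≈ 6864.7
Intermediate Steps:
s(Q) = 2 + (-6 + Q)/(2*Q) (s(Q) = 2 + (Q + (-1 - 1*5))/(Q + Q) = 2 + (Q + (-1 - 5))/((2*Q)) = 2 + (Q - 6)*(1/(2*Q)) = 2 + (-6 + Q)*(1/(2*Q)) = 2 + (-6 + Q)/(2*Q))
E(X) = 2 + sqrt(4 + X) (E(X) = 2 + sqrt(X + 4) = 2 + sqrt(4 + X))
E(s(-5)) + f*98 = (2 + sqrt(4 + (5/2 - 3/(-5)))) + 70*98 = (2 + sqrt(4 + (5/2 - 3*(-1/5)))) + 6860 = (2 + sqrt(4 + (5/2 + 3/5))) + 6860 = (2 + sqrt(4 + 31/10)) + 6860 = (2 + sqrt(71/10)) + 6860 = (2 + sqrt(710)/10) + 6860 = 6862 + sqrt(710)/10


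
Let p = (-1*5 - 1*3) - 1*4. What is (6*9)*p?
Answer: -648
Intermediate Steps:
p = -12 (p = (-5 - 3) - 4 = -8 - 4 = -12)
(6*9)*p = (6*9)*(-12) = 54*(-12) = -648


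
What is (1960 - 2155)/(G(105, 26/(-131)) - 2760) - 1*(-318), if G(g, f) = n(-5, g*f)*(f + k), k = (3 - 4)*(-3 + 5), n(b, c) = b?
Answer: 7636247/24008 ≈ 318.07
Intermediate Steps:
k = -2 (k = -1*2 = -2)
G(g, f) = 10 - 5*f (G(g, f) = -5*(f - 2) = -5*(-2 + f) = 10 - 5*f)
(1960 - 2155)/(G(105, 26/(-131)) - 2760) - 1*(-318) = (1960 - 2155)/((10 - 130/(-131)) - 2760) - 1*(-318) = -195/((10 - 130*(-1)/131) - 2760) + 318 = -195/((10 - 5*(-26/131)) - 2760) + 318 = -195/((10 + 130/131) - 2760) + 318 = -195/(1440/131 - 2760) + 318 = -195/(-360120/131) + 318 = -195*(-131/360120) + 318 = 1703/24008 + 318 = 7636247/24008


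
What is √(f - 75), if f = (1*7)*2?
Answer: I*√61 ≈ 7.8102*I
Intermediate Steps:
f = 14 (f = 7*2 = 14)
√(f - 75) = √(14 - 75) = √(-61) = I*√61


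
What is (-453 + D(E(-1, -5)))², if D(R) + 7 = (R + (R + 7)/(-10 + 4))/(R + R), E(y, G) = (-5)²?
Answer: 4752861481/22500 ≈ 2.1124e+5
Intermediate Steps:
E(y, G) = 25
D(R) = -7 + (-7/6 + 5*R/6)/(2*R) (D(R) = -7 + (R + (R + 7)/(-10 + 4))/(R + R) = -7 + (R + (7 + R)/(-6))/((2*R)) = -7 + (R + (7 + R)*(-⅙))*(1/(2*R)) = -7 + (R + (-7/6 - R/6))*(1/(2*R)) = -7 + (-7/6 + 5*R/6)*(1/(2*R)) = -7 + (-7/6 + 5*R/6)/(2*R))
(-453 + D(E(-1, -5)))² = (-453 + (1/12)*(-7 - 79*25)/25)² = (-453 + (1/12)*(1/25)*(-7 - 1975))² = (-453 + (1/12)*(1/25)*(-1982))² = (-453 - 991/150)² = (-68941/150)² = 4752861481/22500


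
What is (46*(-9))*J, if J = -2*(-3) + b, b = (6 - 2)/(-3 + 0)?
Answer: -1932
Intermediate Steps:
b = -4/3 (b = 4/(-3) = 4*(-⅓) = -4/3 ≈ -1.3333)
J = 14/3 (J = -2*(-3) - 4/3 = 6 - 4/3 = 14/3 ≈ 4.6667)
(46*(-9))*J = (46*(-9))*(14/3) = -414*14/3 = -1932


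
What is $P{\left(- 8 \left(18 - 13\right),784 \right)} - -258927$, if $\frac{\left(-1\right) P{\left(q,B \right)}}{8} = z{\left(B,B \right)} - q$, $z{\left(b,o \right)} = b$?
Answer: $252335$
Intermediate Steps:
$P{\left(q,B \right)} = - 8 B + 8 q$ ($P{\left(q,B \right)} = - 8 \left(B - q\right) = - 8 B + 8 q$)
$P{\left(- 8 \left(18 - 13\right),784 \right)} - -258927 = \left(\left(-8\right) 784 + 8 \left(- 8 \left(18 - 13\right)\right)\right) - -258927 = \left(-6272 + 8 \left(\left(-8\right) 5\right)\right) + 258927 = \left(-6272 + 8 \left(-40\right)\right) + 258927 = \left(-6272 - 320\right) + 258927 = -6592 + 258927 = 252335$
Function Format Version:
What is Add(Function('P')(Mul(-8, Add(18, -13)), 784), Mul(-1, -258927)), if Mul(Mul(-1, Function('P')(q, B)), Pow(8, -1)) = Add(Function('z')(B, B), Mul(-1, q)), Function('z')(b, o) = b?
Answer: 252335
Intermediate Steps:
Function('P')(q, B) = Add(Mul(-8, B), Mul(8, q)) (Function('P')(q, B) = Mul(-8, Add(B, Mul(-1, q))) = Add(Mul(-8, B), Mul(8, q)))
Add(Function('P')(Mul(-8, Add(18, -13)), 784), Mul(-1, -258927)) = Add(Add(Mul(-8, 784), Mul(8, Mul(-8, Add(18, -13)))), Mul(-1, -258927)) = Add(Add(-6272, Mul(8, Mul(-8, 5))), 258927) = Add(Add(-6272, Mul(8, -40)), 258927) = Add(Add(-6272, -320), 258927) = Add(-6592, 258927) = 252335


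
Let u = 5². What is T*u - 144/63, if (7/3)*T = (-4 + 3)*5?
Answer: -391/7 ≈ -55.857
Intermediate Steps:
u = 25
T = -15/7 (T = 3*((-4 + 3)*5)/7 = 3*(-1*5)/7 = (3/7)*(-5) = -15/7 ≈ -2.1429)
T*u - 144/63 = -15/7*25 - 144/63 = -375/7 - 144*1/63 = -375/7 - 16/7 = -391/7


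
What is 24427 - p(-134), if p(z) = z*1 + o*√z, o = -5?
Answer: 24561 + 5*I*√134 ≈ 24561.0 + 57.879*I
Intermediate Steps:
p(z) = z - 5*√z (p(z) = z*1 - 5*√z = z - 5*√z)
24427 - p(-134) = 24427 - (-134 - 5*I*√134) = 24427 + (134 + 5*I*√134) = 24561 + 5*I*√134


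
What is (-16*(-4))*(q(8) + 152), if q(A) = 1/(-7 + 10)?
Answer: 29248/3 ≈ 9749.3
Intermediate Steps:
q(A) = ⅓ (q(A) = 1/3 = ⅓)
(-16*(-4))*(q(8) + 152) = (-16*(-4))*(⅓ + 152) = 64*(457/3) = 29248/3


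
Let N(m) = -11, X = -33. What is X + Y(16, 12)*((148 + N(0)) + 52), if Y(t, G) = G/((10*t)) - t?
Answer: -121713/40 ≈ -3042.8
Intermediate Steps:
Y(t, G) = -t + G/(10*t) (Y(t, G) = G*(1/(10*t)) - t = G/(10*t) - t = -t + G/(10*t))
X + Y(16, 12)*((148 + N(0)) + 52) = -33 + (-1*16 + (⅒)*12/16)*((148 - 11) + 52) = -33 + (-16 + (⅒)*12*(1/16))*(137 + 52) = -33 + (-16 + 3/40)*189 = -33 - 637/40*189 = -33 - 120393/40 = -121713/40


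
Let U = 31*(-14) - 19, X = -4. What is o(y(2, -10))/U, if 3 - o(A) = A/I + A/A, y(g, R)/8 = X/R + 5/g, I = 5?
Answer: 22/3775 ≈ 0.0058278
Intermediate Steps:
y(g, R) = -32/R + 40/g (y(g, R) = 8*(-4/R + 5/g) = -32/R + 40/g)
U = -453 (U = -434 - 19 = -453)
o(A) = 2 - A/5 (o(A) = 3 - (A/5 + A/A) = 3 - (A*(⅕) + 1) = 3 - (A/5 + 1) = 3 - (1 + A/5) = 3 + (-1 - A/5) = 2 - A/5)
o(y(2, -10))/U = (2 - (-32/(-10) + 40/2)/5)/(-453) = (2 - (-32*(-⅒) + 40*(½))/5)*(-1/453) = (2 - (16/5 + 20)/5)*(-1/453) = (2 - ⅕*116/5)*(-1/453) = (2 - 116/25)*(-1/453) = -66/25*(-1/453) = 22/3775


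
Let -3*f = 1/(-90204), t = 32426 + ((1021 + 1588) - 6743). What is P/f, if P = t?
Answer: 7656154704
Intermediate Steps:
t = 28292 (t = 32426 + (2609 - 6743) = 32426 - 4134 = 28292)
P = 28292
f = 1/270612 (f = -1/3/(-90204) = -1/3*(-1/90204) = 1/270612 ≈ 3.6953e-6)
P/f = 28292/(1/270612) = 28292*270612 = 7656154704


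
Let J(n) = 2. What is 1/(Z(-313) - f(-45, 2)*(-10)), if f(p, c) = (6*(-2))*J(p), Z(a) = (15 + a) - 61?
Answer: -1/599 ≈ -0.0016694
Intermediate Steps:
Z(a) = -46 + a
f(p, c) = -24 (f(p, c) = (6*(-2))*2 = -12*2 = -24)
1/(Z(-313) - f(-45, 2)*(-10)) = 1/((-46 - 313) - 1*(-24)*(-10)) = 1/(-359 + 24*(-10)) = 1/(-359 - 240) = 1/(-599) = -1/599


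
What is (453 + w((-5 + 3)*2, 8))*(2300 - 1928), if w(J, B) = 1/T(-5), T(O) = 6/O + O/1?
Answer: 168456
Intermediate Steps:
T(O) = O + 6/O (T(O) = 6/O + O*1 = 6/O + O = O + 6/O)
w(J, B) = -5/31 (w(J, B) = 1/(-5 + 6/(-5)) = 1/(-5 + 6*(-⅕)) = 1/(-5 - 6/5) = 1/(-31/5) = -5/31)
(453 + w((-5 + 3)*2, 8))*(2300 - 1928) = (453 - 5/31)*(2300 - 1928) = (14038/31)*372 = 168456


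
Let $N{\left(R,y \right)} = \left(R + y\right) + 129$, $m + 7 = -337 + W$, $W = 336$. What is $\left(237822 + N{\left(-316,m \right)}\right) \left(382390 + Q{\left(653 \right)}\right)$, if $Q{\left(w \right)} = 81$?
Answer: $90885436317$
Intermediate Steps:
$m = -8$ ($m = -7 + \left(-337 + 336\right) = -7 - 1 = -8$)
$N{\left(R,y \right)} = 129 + R + y$
$\left(237822 + N{\left(-316,m \right)}\right) \left(382390 + Q{\left(653 \right)}\right) = \left(237822 - 195\right) \left(382390 + 81\right) = \left(237822 - 195\right) 382471 = 237627 \cdot 382471 = 90885436317$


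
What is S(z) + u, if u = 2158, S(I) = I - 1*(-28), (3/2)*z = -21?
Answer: 2172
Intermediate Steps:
z = -14 (z = (2/3)*(-21) = -14)
S(I) = 28 + I (S(I) = I + 28 = 28 + I)
S(z) + u = (28 - 14) + 2158 = 14 + 2158 = 2172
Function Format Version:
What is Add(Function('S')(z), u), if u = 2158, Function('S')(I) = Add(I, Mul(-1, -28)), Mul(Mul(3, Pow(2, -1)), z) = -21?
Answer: 2172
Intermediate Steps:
z = -14 (z = Mul(Rational(2, 3), -21) = -14)
Function('S')(I) = Add(28, I) (Function('S')(I) = Add(I, 28) = Add(28, I))
Add(Function('S')(z), u) = Add(Add(28, -14), 2158) = Add(14, 2158) = 2172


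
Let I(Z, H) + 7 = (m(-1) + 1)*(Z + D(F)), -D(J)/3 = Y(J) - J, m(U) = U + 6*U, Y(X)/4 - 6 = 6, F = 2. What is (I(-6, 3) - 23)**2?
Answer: 695556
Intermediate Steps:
Y(X) = 48 (Y(X) = 24 + 4*6 = 24 + 24 = 48)
m(U) = 7*U
D(J) = -144 + 3*J (D(J) = -3*(48 - J) = -144 + 3*J)
I(Z, H) = 821 - 6*Z (I(Z, H) = -7 + (7*(-1) + 1)*(Z + (-144 + 3*2)) = -7 + (-7 + 1)*(Z + (-144 + 6)) = -7 - 6*(Z - 138) = -7 - 6*(-138 + Z) = -7 + (828 - 6*Z) = 821 - 6*Z)
(I(-6, 3) - 23)**2 = ((821 - 6*(-6)) - 23)**2 = ((821 + 36) - 23)**2 = (857 - 23)**2 = 834**2 = 695556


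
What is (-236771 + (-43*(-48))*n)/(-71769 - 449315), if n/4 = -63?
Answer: 9581/6596 ≈ 1.4525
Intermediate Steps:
n = -252 (n = 4*(-63) = -252)
(-236771 + (-43*(-48))*n)/(-71769 - 449315) = (-236771 - 43*(-48)*(-252))/(-71769 - 449315) = (-236771 + 2064*(-252))/(-521084) = (-236771 - 520128)*(-1/521084) = -756899*(-1/521084) = 9581/6596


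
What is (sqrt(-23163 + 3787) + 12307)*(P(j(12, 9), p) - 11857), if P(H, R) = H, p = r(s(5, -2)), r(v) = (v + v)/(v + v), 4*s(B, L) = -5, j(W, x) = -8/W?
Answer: -437796911/3 - 142292*I*sqrt(1211)/3 ≈ -1.4593e+8 - 1.6506e+6*I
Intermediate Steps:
s(B, L) = -5/4 (s(B, L) = (1/4)*(-5) = -5/4)
r(v) = 1 (r(v) = (2*v)/((2*v)) = (2*v)*(1/(2*v)) = 1)
p = 1
(sqrt(-23163 + 3787) + 12307)*(P(j(12, 9), p) - 11857) = (sqrt(-23163 + 3787) + 12307)*(-8/12 - 11857) = (sqrt(-19376) + 12307)*(-8*1/12 - 11857) = (4*I*sqrt(1211) + 12307)*(-2/3 - 11857) = (12307 + 4*I*sqrt(1211))*(-35573/3) = -437796911/3 - 142292*I*sqrt(1211)/3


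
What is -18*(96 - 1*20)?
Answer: -1368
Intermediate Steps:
-18*(96 - 1*20) = -18*(96 - 20) = -18*76 = -1368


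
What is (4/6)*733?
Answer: 1466/3 ≈ 488.67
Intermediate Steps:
(4/6)*733 = (4*(1/6))*733 = (2/3)*733 = 1466/3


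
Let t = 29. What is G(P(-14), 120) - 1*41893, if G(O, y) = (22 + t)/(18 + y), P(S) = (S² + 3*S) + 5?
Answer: -1927061/46 ≈ -41893.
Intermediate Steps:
P(S) = 5 + S² + 3*S
G(O, y) = 51/(18 + y) (G(O, y) = (22 + 29)/(18 + y) = 51/(18 + y))
G(P(-14), 120) - 1*41893 = 51/(18 + 120) - 1*41893 = 51/138 - 41893 = 51*(1/138) - 41893 = 17/46 - 41893 = -1927061/46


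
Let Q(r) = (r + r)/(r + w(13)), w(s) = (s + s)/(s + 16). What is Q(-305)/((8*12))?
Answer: 8845/423312 ≈ 0.020895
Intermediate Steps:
w(s) = 2*s/(16 + s) (w(s) = (2*s)/(16 + s) = 2*s/(16 + s))
Q(r) = 2*r/(26/29 + r) (Q(r) = (r + r)/(r + 2*13/(16 + 13)) = (2*r)/(r + 2*13/29) = (2*r)/(r + 2*13*(1/29)) = (2*r)/(r + 26/29) = (2*r)/(26/29 + r) = 2*r/(26/29 + r))
Q(-305)/((8*12)) = (58*(-305)/(26 + 29*(-305)))/((8*12)) = (58*(-305)/(26 - 8845))/96 = (58*(-305)/(-8819))*(1/96) = (58*(-305)*(-1/8819))*(1/96) = (17690/8819)*(1/96) = 8845/423312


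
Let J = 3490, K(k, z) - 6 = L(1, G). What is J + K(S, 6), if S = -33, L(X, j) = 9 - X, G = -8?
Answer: 3504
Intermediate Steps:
K(k, z) = 14 (K(k, z) = 6 + (9 - 1*1) = 6 + (9 - 1) = 6 + 8 = 14)
J + K(S, 6) = 3490 + 14 = 3504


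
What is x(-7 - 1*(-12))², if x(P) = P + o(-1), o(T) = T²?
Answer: 36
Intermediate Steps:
x(P) = 1 + P (x(P) = P + (-1)² = P + 1 = 1 + P)
x(-7 - 1*(-12))² = (1 + (-7 - 1*(-12)))² = (1 + (-7 + 12))² = (1 + 5)² = 6² = 36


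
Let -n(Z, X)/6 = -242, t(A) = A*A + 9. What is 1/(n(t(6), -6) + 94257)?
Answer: 1/95709 ≈ 1.0448e-5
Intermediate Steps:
t(A) = 9 + A**2 (t(A) = A**2 + 9 = 9 + A**2)
n(Z, X) = 1452 (n(Z, X) = -6*(-242) = 1452)
1/(n(t(6), -6) + 94257) = 1/(1452 + 94257) = 1/95709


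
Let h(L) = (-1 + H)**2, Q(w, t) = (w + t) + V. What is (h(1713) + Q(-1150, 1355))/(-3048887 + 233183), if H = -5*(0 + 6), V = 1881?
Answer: -3047/2815704 ≈ -0.0010821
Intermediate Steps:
Q(w, t) = 1881 + t + w (Q(w, t) = (w + t) + 1881 = (t + w) + 1881 = 1881 + t + w)
H = -30 (H = -5*6 = -30)
h(L) = 961 (h(L) = (-1 - 30)**2 = (-31)**2 = 961)
(h(1713) + Q(-1150, 1355))/(-3048887 + 233183) = (961 + (1881 + 1355 - 1150))/(-3048887 + 233183) = (961 + 2086)/(-2815704) = 3047*(-1/2815704) = -3047/2815704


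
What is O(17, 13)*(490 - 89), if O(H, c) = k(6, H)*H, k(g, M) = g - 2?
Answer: 27268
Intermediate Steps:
k(g, M) = -2 + g
O(H, c) = 4*H (O(H, c) = (-2 + 6)*H = 4*H)
O(17, 13)*(490 - 89) = (4*17)*(490 - 89) = 68*401 = 27268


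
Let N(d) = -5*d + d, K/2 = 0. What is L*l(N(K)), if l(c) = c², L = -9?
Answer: 0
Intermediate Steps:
K = 0 (K = 2*0 = 0)
N(d) = -4*d
L*l(N(K)) = -9*(-4*0)² = -9*0² = -9*0 = 0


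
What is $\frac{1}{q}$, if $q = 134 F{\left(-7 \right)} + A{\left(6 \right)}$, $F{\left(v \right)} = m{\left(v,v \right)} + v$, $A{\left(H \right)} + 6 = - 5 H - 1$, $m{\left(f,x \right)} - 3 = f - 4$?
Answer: $- \frac{1}{2047} \approx -0.00048852$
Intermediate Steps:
$m{\left(f,x \right)} = -1 + f$ ($m{\left(f,x \right)} = 3 + \left(f - 4\right) = 3 + \left(-4 + f\right) = -1 + f$)
$A{\left(H \right)} = -7 - 5 H$ ($A{\left(H \right)} = -6 - \left(1 + 5 H\right) = -7 - 5 H$)
$F{\left(v \right)} = -1 + 2 v$ ($F{\left(v \right)} = \left(-1 + v\right) + v = -1 + 2 v$)
$q = -2047$ ($q = 134 \left(-1 + 2 \left(-7\right)\right) - 37 = 134 \left(-1 - 14\right) - 37 = 134 \left(-15\right) - 37 = -2010 - 37 = -2047$)
$\frac{1}{q} = \frac{1}{-2047} = - \frac{1}{2047}$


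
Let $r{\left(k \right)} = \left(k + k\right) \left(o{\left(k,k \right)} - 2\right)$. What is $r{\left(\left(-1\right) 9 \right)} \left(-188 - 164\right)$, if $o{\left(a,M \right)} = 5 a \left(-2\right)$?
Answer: $557568$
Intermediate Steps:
$o{\left(a,M \right)} = - 10 a$
$r{\left(k \right)} = 2 k \left(-2 - 10 k\right)$ ($r{\left(k \right)} = \left(k + k\right) \left(- 10 k - 2\right) = 2 k \left(-2 - 10 k\right)$)
$r{\left(\left(-1\right) 9 \right)} \left(-188 - 164\right) = - 4 \left(\left(-1\right) 9\right) \left(1 + 5 \left(\left(-1\right) 9\right)\right) \left(-188 - 164\right) = \left(-4\right) \left(-9\right) \left(1 + 5 \left(-9\right)\right) \left(-352\right) = \left(-4\right) \left(-9\right) \left(1 - 45\right) \left(-352\right) = \left(-4\right) \left(-9\right) \left(-44\right) \left(-352\right) = \left(-1584\right) \left(-352\right) = 557568$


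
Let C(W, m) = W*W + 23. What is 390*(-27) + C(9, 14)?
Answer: -10426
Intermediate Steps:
C(W, m) = 23 + W² (C(W, m) = W² + 23 = 23 + W²)
390*(-27) + C(9, 14) = 390*(-27) + (23 + 9²) = -10530 + (23 + 81) = -10530 + 104 = -10426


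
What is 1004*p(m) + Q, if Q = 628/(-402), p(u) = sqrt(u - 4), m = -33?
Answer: -314/201 + 1004*I*sqrt(37) ≈ -1.5622 + 6107.1*I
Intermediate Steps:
p(u) = sqrt(-4 + u)
Q = -314/201 (Q = 628*(-1/402) = -314/201 ≈ -1.5622)
1004*p(m) + Q = 1004*sqrt(-4 - 33) - 314/201 = 1004*sqrt(-37) - 314/201 = 1004*(I*sqrt(37)) - 314/201 = 1004*I*sqrt(37) - 314/201 = -314/201 + 1004*I*sqrt(37)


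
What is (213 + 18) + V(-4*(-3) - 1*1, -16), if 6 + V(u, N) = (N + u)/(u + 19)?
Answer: 1349/6 ≈ 224.83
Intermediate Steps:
V(u, N) = -6 + (N + u)/(19 + u) (V(u, N) = -6 + (N + u)/(u + 19) = -6 + (N + u)/(19 + u))
(213 + 18) + V(-4*(-3) - 1*1, -16) = (213 + 18) + (-114 - 16 - 5*(-4*(-3) - 1*1))/(19 + (-4*(-3) - 1*1)) = 231 + (-114 - 16 - 5*(12 - 1))/(19 + (12 - 1)) = 231 + (-114 - 16 - 5*11)/(19 + 11) = 231 + (-114 - 16 - 55)/30 = 231 + (1/30)*(-185) = 231 - 37/6 = 1349/6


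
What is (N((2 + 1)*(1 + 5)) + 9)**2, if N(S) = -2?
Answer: 49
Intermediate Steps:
(N((2 + 1)*(1 + 5)) + 9)**2 = (-2 + 9)**2 = 7**2 = 49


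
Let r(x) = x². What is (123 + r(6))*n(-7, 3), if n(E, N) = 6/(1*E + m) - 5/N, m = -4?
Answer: -3869/11 ≈ -351.73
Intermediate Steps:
n(E, N) = -5/N + 6/(-4 + E) (n(E, N) = 6/(1*E - 4) - 5/N = 6/(E - 4) - 5/N = 6/(-4 + E) - 5/N = -5/N + 6/(-4 + E))
(123 + r(6))*n(-7, 3) = (123 + 6²)*((20 - 5*(-7) + 6*3)/(3*(-4 - 7))) = (123 + 36)*((⅓)*(20 + 35 + 18)/(-11)) = 159*((⅓)*(-1/11)*73) = 159*(-73/33) = -3869/11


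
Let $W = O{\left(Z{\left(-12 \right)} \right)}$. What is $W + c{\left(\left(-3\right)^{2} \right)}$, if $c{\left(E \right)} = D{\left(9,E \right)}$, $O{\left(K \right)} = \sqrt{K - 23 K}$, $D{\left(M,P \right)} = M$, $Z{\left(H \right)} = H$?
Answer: $9 + 2 \sqrt{66} \approx 25.248$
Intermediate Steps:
$O{\left(K \right)} = \sqrt{22} \sqrt{- K}$ ($O{\left(K \right)} = \sqrt{- 22 K} = \sqrt{22} \sqrt{- K}$)
$W = 2 \sqrt{66}$ ($W = \sqrt{22} \sqrt{\left(-1\right) \left(-12\right)} = \sqrt{22} \sqrt{12} = \sqrt{22} \cdot 2 \sqrt{3} = 2 \sqrt{66} \approx 16.248$)
$c{\left(E \right)} = 9$
$W + c{\left(\left(-3\right)^{2} \right)} = 2 \sqrt{66} + 9 = 9 + 2 \sqrt{66}$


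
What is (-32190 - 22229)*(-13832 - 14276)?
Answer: 1529609252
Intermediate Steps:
(-32190 - 22229)*(-13832 - 14276) = -54419*(-28108) = 1529609252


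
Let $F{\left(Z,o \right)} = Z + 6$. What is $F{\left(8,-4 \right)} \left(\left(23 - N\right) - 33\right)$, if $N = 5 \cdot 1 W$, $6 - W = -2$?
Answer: $-700$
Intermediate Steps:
$W = 8$ ($W = 6 - -2 = 6 + 2 = 8$)
$F{\left(Z,o \right)} = 6 + Z$
$N = 40$ ($N = 5 \cdot 1 \cdot 8 = 5 \cdot 8 = 40$)
$F{\left(8,-4 \right)} \left(\left(23 - N\right) - 33\right) = \left(6 + 8\right) \left(\left(23 - 40\right) - 33\right) = 14 \left(\left(23 - 40\right) - 33\right) = 14 \left(-17 - 33\right) = 14 \left(-50\right) = -700$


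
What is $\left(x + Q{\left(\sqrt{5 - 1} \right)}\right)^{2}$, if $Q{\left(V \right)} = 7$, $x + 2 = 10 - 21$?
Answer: $36$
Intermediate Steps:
$x = -13$ ($x = -2 + \left(10 - 21\right) = -2 - 11 = -13$)
$\left(x + Q{\left(\sqrt{5 - 1} \right)}\right)^{2} = \left(-13 + 7\right)^{2} = \left(-6\right)^{2} = 36$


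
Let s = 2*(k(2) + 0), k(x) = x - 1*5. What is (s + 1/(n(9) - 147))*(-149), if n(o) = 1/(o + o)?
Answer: 2367312/2645 ≈ 895.01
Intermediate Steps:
k(x) = -5 + x (k(x) = x - 5 = -5 + x)
n(o) = 1/(2*o)
s = -6 (s = 2*((-5 + 2) + 0) = 2*(-3 + 0) = 2*(-3) = -6)
(s + 1/(n(9) - 147))*(-149) = (-6 + 1/((1/2)/9 - 147))*(-149) = (-6 + 1/((1/2)*(1/9) - 147))*(-149) = (-6 + 1/(1/18 - 147))*(-149) = (-6 + 1/(-2645/18))*(-149) = (-6 - 18/2645)*(-149) = -15888/2645*(-149) = 2367312/2645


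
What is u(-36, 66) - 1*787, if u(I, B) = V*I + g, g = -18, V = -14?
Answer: -301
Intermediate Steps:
u(I, B) = -18 - 14*I (u(I, B) = -14*I - 18 = -18 - 14*I)
u(-36, 66) - 1*787 = (-18 - 14*(-36)) - 1*787 = (-18 + 504) - 787 = 486 - 787 = -301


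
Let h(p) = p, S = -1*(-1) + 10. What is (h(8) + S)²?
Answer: 361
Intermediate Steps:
S = 11 (S = 1 + 10 = 11)
(h(8) + S)² = (8 + 11)² = 19² = 361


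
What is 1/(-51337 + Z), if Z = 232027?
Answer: 1/180690 ≈ 5.5343e-6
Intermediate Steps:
1/(-51337 + Z) = 1/(-51337 + 232027) = 1/180690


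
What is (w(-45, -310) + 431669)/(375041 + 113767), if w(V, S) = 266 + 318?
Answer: 432253/488808 ≈ 0.88430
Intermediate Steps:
w(V, S) = 584
(w(-45, -310) + 431669)/(375041 + 113767) = (584 + 431669)/(375041 + 113767) = 432253/488808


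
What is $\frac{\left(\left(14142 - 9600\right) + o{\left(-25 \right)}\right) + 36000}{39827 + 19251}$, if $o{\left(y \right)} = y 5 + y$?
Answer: $\frac{20196}{29539} \approx 0.68371$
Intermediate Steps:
$o{\left(y \right)} = 6 y$ ($o{\left(y \right)} = 5 y + y = 6 y$)
$\frac{\left(\left(14142 - 9600\right) + o{\left(-25 \right)}\right) + 36000}{39827 + 19251} = \frac{\left(\left(14142 - 9600\right) + 6 \left(-25\right)\right) + 36000}{39827 + 19251} = \frac{\left(4542 - 150\right) + 36000}{59078} = \left(4392 + 36000\right) \frac{1}{59078} = 40392 \cdot \frac{1}{59078} = \frac{20196}{29539}$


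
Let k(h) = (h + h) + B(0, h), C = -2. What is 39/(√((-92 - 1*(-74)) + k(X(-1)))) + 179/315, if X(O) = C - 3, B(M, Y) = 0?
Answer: 179/315 - 39*I*√7/14 ≈ 0.56825 - 7.3703*I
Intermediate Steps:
X(O) = -5 (X(O) = -2 - 3 = -5)
k(h) = 2*h (k(h) = (h + h) + 0 = 2*h + 0 = 2*h)
39/(√((-92 - 1*(-74)) + k(X(-1)))) + 179/315 = 39/(√((-92 - 1*(-74)) + 2*(-5))) + 179/315 = 39/(√((-92 + 74) - 10)) + 179*(1/315) = 39/(√(-18 - 10)) + 179/315 = 39/(√(-28)) + 179/315 = 39/((2*I*√7)) + 179/315 = 39*(-I*√7/14) + 179/315 = -39*I*√7/14 + 179/315 = 179/315 - 39*I*√7/14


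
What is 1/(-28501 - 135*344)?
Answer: -1/74941 ≈ -1.3344e-5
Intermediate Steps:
1/(-28501 - 135*344) = 1/(-28501 - 46440) = 1/(-74941) = -1/74941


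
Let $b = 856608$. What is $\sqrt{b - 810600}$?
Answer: $18 \sqrt{142} \approx 214.49$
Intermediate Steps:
$\sqrt{b - 810600} = \sqrt{856608 - 810600} = \sqrt{46008} = 18 \sqrt{142}$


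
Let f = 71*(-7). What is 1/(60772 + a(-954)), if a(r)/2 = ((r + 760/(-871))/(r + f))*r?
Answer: 1263821/75218057660 ≈ 1.6802e-5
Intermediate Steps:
f = -497
a(r) = 2*r*(-760/871 + r)/(-497 + r) (a(r) = 2*(((r + 760/(-871))/(r - 497))*r) = 2*(((r + 760*(-1/871))/(-497 + r))*r) = 2*(((r - 760/871)/(-497 + r))*r) = 2*(((-760/871 + r)/(-497 + r))*r) = 2*(r*(-760/871 + r)/(-497 + r)) = 2*r*(-760/871 + r)/(-497 + r))
1/(60772 + a(-954)) = 1/(60772 + (2/871)*(-954)*(-760 + 871*(-954))/(-497 - 954)) = 1/(60772 + (2/871)*(-954)*(-760 - 830934)/(-1451)) = 1/(60772 + (2/871)*(-954)*(-1/1451)*(-831694)) = 1/(60772 - 1586872152/1263821) = 1/(75218057660/1263821) = 1263821/75218057660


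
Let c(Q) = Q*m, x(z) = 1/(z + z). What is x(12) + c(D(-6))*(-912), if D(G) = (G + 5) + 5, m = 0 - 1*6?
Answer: 525313/24 ≈ 21888.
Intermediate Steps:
m = -6 (m = 0 - 6 = -6)
x(z) = 1/(2*z)
D(G) = 10 + G (D(G) = (5 + G) + 5 = 10 + G)
c(Q) = -6*Q (c(Q) = Q*(-6) = -6*Q)
x(12) + c(D(-6))*(-912) = (½)/12 - 6*(10 - 6)*(-912) = (½)*(1/12) - 6*4*(-912) = 1/24 - 24*(-912) = 1/24 + 21888 = 525313/24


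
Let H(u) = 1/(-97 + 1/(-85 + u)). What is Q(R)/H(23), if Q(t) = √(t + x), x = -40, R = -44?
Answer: -6015*I*√21/31 ≈ -889.17*I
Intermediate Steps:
Q(t) = √(-40 + t) (Q(t) = √(t - 40) = √(-40 + t))
Q(R)/H(23) = √(-40 - 44)/(((85 - 1*23)/(-8246 + 97*23))) = √(-84)/(((85 - 23)/(-8246 + 2231))) = (2*I*√21)/((62/(-6015))) = (2*I*√21)/((-1/6015*62)) = (2*I*√21)/(-62/6015) = (2*I*√21)*(-6015/62) = -6015*I*√21/31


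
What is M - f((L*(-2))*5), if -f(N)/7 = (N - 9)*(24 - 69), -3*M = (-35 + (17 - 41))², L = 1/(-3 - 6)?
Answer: 3974/3 ≈ 1324.7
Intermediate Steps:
L = -⅑ (L = 1/(-9) = -⅑ ≈ -0.11111)
M = -3481/3 (M = -(-35 + (17 - 41))²/3 = -(-35 - 24)²/3 = -⅓*(-59)² = -⅓*3481 = -3481/3 ≈ -1160.3)
f(N) = -2835 + 315*N (f(N) = -7*(N - 9)*(24 - 69) = -7*(-9 + N)*(-45) = -7*(405 - 45*N) = -2835 + 315*N)
M - f((L*(-2))*5) = -3481/3 - (-2835 + 315*(-⅑*(-2)*5)) = -3481/3 - (-2835 + 315*((2/9)*5)) = -3481/3 - (-2835 + 315*(10/9)) = -3481/3 - (-2835 + 350) = -3481/3 - 1*(-2485) = -3481/3 + 2485 = 3974/3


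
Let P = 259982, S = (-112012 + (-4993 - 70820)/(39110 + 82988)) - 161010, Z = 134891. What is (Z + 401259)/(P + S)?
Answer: -65462842700/1592233733 ≈ -41.114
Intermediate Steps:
S = -33335515969/122098 (S = (-112012 - 75813/122098) - 161010 = -13676516989/122098 - 161010 = -33335515969/122098 ≈ -2.7302e+5)
(Z + 401259)/(P + S) = (134891 + 401259)/(259982 - 33335515969/122098) = 536150/(-1592233733/122098) = 536150*(-122098/1592233733) = -65462842700/1592233733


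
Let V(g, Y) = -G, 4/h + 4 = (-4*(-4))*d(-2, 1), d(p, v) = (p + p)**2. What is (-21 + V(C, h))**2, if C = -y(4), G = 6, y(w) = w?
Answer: 729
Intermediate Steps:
d(p, v) = 4*p**2 (d(p, v) = (2*p)**2 = 4*p**2)
C = -4 (C = -1*4 = -4)
h = 1/63 (h = 4/(-4 + (-4*(-4))*(4*(-2)**2)) = 4/(-4 + 16*(4*4)) = 4/(-4 + 16*16) = 4/(-4 + 256) = 4/252 = 4*(1/252) = 1/63 ≈ 0.015873)
V(g, Y) = -6 (V(g, Y) = -1*6 = -6)
(-21 + V(C, h))**2 = (-21 - 6)**2 = (-27)**2 = 729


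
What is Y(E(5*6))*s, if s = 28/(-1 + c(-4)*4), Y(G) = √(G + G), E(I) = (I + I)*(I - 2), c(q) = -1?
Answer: -112*√210/5 ≈ -324.61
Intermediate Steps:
E(I) = 2*I*(-2 + I) (E(I) = (2*I)*(-2 + I) = 2*I*(-2 + I))
Y(G) = √2*√G (Y(G) = √(2*G) = √2*√G)
s = -28/5 (s = 28/(-1 - 1*4) = 28/(-1 - 4) = 28/(-5) = 28*(-⅕) = -28/5 ≈ -5.6000)
Y(E(5*6))*s = (√2*√(2*(5*6)*(-2 + 5*6)))*(-28/5) = (√2*√(2*30*(-2 + 30)))*(-28/5) = (√2*√(2*30*28))*(-28/5) = (√2*√1680)*(-28/5) = (√2*(4*√105))*(-28/5) = (4*√210)*(-28/5) = -112*√210/5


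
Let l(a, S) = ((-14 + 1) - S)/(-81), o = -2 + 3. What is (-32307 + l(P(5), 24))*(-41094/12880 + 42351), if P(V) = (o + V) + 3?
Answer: -23788719919973/17388 ≈ -1.3681e+9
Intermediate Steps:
o = 1
P(V) = 4 + V (P(V) = (1 + V) + 3 = 4 + V)
l(a, S) = 13/81 + S/81 (l(a, S) = (-13 - S)*(-1/81) = 13/81 + S/81)
(-32307 + l(P(5), 24))*(-41094/12880 + 42351) = (-32307 + (13/81 + (1/81)*24))*(-41094/12880 + 42351) = (-32307 + (13/81 + 8/27))*(-41094*1/12880 + 42351) = (-32307 + 37/81)*(-20547/6440 + 42351) = -2616830/81*272719893/6440 = -23788719919973/17388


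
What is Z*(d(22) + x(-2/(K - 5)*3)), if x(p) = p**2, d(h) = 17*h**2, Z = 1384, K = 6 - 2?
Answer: 11437376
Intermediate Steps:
K = 4
Z*(d(22) + x(-2/(K - 5)*3)) = 1384*(17*22**2 + (-2/(4 - 5)*3)**2) = 1384*(17*484 + (-2/(-1)*3)**2) = 1384*(8228 + (-2*(-1)*3)**2) = 1384*(8228 + (2*3)**2) = 1384*(8228 + 6**2) = 1384*(8228 + 36) = 1384*8264 = 11437376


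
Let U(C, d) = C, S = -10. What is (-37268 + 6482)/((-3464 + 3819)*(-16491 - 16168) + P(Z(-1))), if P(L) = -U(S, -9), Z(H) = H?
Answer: 10262/3864645 ≈ 0.0026554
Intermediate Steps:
P(L) = 10 (P(L) = -1*(-10) = 10)
(-37268 + 6482)/((-3464 + 3819)*(-16491 - 16168) + P(Z(-1))) = (-37268 + 6482)/((-3464 + 3819)*(-16491 - 16168) + 10) = -30786/(355*(-32659) + 10) = -30786/(-11593945 + 10) = -30786/(-11593935) = -30786*(-1/11593935) = 10262/3864645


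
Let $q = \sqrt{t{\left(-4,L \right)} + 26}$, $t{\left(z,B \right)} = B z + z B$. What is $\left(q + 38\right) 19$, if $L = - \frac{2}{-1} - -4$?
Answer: $722 + 19 i \sqrt{22} \approx 722.0 + 89.118 i$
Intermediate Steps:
$L = 6$ ($L = \left(-2\right) \left(-1\right) + 4 = 2 + 4 = 6$)
$t{\left(z,B \right)} = 2 B z$ ($t{\left(z,B \right)} = B z + B z = 2 B z$)
$q = i \sqrt{22}$ ($q = \sqrt{2 \cdot 6 \left(-4\right) + 26} = \sqrt{-48 + 26} = \sqrt{-22} = i \sqrt{22} \approx 4.6904 i$)
$\left(q + 38\right) 19 = \left(i \sqrt{22} + 38\right) 19 = \left(38 + i \sqrt{22}\right) 19 = 722 + 19 i \sqrt{22}$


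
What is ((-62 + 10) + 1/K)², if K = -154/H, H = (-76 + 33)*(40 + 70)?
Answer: 22201/49 ≈ 453.08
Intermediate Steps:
H = -4730 (H = -43*110 = -4730)
K = 7/215 (K = -154/(-4730) = -154*(-1/4730) = 7/215 ≈ 0.032558)
((-62 + 10) + 1/K)² = ((-62 + 10) + 1/(7/215))² = (-52 + 215/7)² = (-149/7)² = 22201/49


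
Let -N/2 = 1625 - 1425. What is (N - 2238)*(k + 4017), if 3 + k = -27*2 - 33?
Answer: -10359426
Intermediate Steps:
N = -400 (N = -2*(1625 - 1425) = -2*200 = -400)
k = -90 (k = -3 + (-27*2 - 33) = -3 + (-54 - 33) = -3 - 87 = -90)
(N - 2238)*(k + 4017) = (-400 - 2238)*(-90 + 4017) = -2638*3927 = -10359426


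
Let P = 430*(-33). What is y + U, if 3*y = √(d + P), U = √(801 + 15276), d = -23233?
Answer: √16077 + I*√37423/3 ≈ 126.8 + 64.483*I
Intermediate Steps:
P = -14190
U = √16077 ≈ 126.80
y = I*√37423/3 (y = √(-23233 - 14190)/3 = √(-37423)/3 = (I*√37423)/3 = I*√37423/3 ≈ 64.483*I)
y + U = I*√37423/3 + √16077 = √16077 + I*√37423/3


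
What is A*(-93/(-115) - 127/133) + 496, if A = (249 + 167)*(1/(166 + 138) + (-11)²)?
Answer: -56982648/8303 ≈ -6862.9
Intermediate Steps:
A = 956410/19 (A = 416*(1/304 + 121) = 416*(36785/304) = 956410/19 ≈ 50337.)
A*(-93/(-115) - 127/133) + 496 = 956410*(-93/(-115) - 127/133)/19 + 496 = 956410*(-93*(-1/115) - 127*1/133)/19 + 496 = 956410*(93/115 - 127/133)/19 + 496 = (956410/19)*(-2236/15295) + 496 = -61100936/8303 + 496 = -56982648/8303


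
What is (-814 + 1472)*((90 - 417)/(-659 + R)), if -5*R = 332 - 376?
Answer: 1075830/3251 ≈ 330.92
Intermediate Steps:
R = 44/5 (R = -(332 - 376)/5 = -⅕*(-44) = 44/5 ≈ 8.8000)
(-814 + 1472)*((90 - 417)/(-659 + R)) = (-814 + 1472)*((90 - 417)/(-659 + 44/5)) = 658*(-327/(-3251/5)) = 658*(-327*(-5/3251)) = 658*(1635/3251) = 1075830/3251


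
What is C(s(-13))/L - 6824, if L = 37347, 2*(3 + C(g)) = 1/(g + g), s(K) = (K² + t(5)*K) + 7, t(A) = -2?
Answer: -205923592247/30176376 ≈ -6824.0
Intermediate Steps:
s(K) = 7 + K² - 2*K (s(K) = (K² - 2*K) + 7 = 7 + K² - 2*K)
C(g) = -3 + 1/(4*g) (C(g) = -3 + 1/(2*(g + g)) = -3 + 1/(2*((2*g))) = -3 + (1/(2*g))/2 = -3 + 1/(4*g))
C(s(-13))/L - 6824 = (-3 + 1/(4*(7 + (-13)² - 2*(-13))))/37347 - 6824 = (-3 + 1/(4*(7 + 169 + 26)))*(1/37347) - 6824 = (-3 + (¼)/202)*(1/37347) - 6824 = (-3 + (¼)*(1/202))*(1/37347) - 6824 = (-3 + 1/808)*(1/37347) - 6824 = -2423/808*1/37347 - 6824 = -2423/30176376 - 6824 = -205923592247/30176376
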